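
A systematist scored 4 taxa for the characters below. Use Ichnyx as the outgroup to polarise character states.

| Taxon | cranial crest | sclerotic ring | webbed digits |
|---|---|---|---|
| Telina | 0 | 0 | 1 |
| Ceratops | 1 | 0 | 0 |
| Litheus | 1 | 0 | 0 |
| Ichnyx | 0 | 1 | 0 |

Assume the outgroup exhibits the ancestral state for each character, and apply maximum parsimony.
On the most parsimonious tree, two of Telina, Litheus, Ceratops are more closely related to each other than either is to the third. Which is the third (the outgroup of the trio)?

Character polarity is set by the outgroup: the derived state is whichever differs from the outgroup's state, so for sclerotic ring the derived state is '0', and for the remaining characters it is '1'.
cranial crest: derived state '1' in Ceratops and Litheus only — synapomorphy for {Ceratops, Litheus}.
sclerotic ring (derived state '0') is shared by all ingroup taxa — unites the whole ingroup.
webbed digits: derived state '1' in Telina only — an autapomorphy, so it tells us nothing about relationships among taxa.
Most parsimonious ingroup topology: (Telina,(Litheus,Ceratops)).
Ceratops and Litheus share a more recent common ancestor with each other than either does with Telina, so Telina is the least closely related of the three.

Telina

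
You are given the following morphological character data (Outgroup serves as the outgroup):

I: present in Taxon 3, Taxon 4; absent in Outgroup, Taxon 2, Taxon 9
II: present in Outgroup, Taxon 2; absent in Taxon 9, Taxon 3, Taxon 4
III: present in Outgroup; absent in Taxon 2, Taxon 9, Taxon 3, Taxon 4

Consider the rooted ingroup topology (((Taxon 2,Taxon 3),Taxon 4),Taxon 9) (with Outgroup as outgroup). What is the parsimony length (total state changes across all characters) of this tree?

5

Map each character onto (((Taxon 2,Taxon 3),Taxon 4),Taxon 9) (rooted by Outgroup) and count the minimum state changes it requires (Fitch parsimony):
I: 2; II: 2; III: 1.
Total tree length = 5.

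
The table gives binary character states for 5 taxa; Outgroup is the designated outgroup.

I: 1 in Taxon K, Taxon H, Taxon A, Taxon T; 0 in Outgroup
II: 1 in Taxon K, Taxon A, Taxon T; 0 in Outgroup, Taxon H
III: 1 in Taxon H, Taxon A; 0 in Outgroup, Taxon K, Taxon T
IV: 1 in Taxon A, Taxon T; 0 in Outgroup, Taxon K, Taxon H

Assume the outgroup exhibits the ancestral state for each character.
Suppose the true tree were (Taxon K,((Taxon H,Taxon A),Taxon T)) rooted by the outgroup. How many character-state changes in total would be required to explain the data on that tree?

Map each character onto (Taxon K,((Taxon H,Taxon A),Taxon T)) (rooted by Outgroup) and count the minimum state changes it requires (Fitch parsimony):
I: 1; II: 2; III: 1; IV: 2.
Total tree length = 6.

6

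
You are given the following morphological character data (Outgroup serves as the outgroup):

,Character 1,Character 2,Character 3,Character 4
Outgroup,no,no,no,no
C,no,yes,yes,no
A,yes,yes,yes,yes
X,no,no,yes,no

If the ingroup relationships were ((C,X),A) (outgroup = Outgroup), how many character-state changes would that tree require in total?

Map each character onto ((C,X),A) (rooted by Outgroup) and count the minimum state changes it requires (Fitch parsimony):
Character 1: 1; Character 2: 2; Character 3: 1; Character 4: 1.
Total tree length = 5.

5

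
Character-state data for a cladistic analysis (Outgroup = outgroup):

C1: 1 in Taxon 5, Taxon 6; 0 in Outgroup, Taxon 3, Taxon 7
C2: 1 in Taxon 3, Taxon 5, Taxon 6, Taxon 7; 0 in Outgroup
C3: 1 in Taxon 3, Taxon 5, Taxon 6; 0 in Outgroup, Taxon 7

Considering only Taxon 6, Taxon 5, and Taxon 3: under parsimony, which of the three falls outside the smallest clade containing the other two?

The outgroup has state '0' for every character, so '1' is the derived state throughout.
C1: derived state '1' in Taxon 5 and Taxon 6 only — synapomorphy for {Taxon 5, Taxon 6}.
C2 (derived state '1') is shared by all ingroup taxa — unites the whole ingroup.
C3: derived state '1' in Taxon 3, Taxon 5, and Taxon 6 only — synapomorphy for {Taxon 3, Taxon 5, Taxon 6}.
Most parsimonious ingroup topology: ((Taxon 3,(Taxon 5,Taxon 6)),Taxon 7).
Taxon 6 and Taxon 5 share a more recent common ancestor with each other than either does with Taxon 3, so Taxon 3 is the least closely related of the three.

Taxon 3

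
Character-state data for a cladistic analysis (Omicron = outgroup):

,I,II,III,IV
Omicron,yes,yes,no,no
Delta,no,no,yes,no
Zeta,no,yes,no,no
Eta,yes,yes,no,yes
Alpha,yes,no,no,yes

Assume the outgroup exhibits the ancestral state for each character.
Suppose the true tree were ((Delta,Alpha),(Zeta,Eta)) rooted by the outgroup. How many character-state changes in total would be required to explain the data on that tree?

Map each character onto ((Delta,Alpha),(Zeta,Eta)) (rooted by Omicron) and count the minimum state changes it requires (Fitch parsimony):
I: 2; II: 1; III: 1; IV: 2.
Total tree length = 6.

6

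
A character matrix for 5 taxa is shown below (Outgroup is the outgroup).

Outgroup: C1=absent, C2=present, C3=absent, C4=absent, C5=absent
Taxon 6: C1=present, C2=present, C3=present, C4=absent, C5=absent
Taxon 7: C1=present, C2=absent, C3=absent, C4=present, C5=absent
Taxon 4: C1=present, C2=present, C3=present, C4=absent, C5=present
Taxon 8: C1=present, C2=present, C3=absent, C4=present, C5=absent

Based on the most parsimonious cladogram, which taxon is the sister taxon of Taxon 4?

Taxon 6

Character polarity is set by the outgroup: the derived state is whichever differs from the outgroup's state, so for C2 the derived state is 'absent', and for the remaining characters it is 'present'.
All ingroup taxa share the derived state 'present' for C1; it defines the ingroup but does not resolve relationships within it.
C2 (derived state 'absent') is unique to Taxon 7 (autapomorphy; uninformative for grouping).
Only Taxon 4 and Taxon 6 show the derived state 'present' for C3, supporting them as a clade.
Only Taxon 7 and Taxon 8 show the derived state 'present' for C4, supporting them as a clade.
C5: derived state 'present' in Taxon 4 only — an autapomorphy, so it tells us nothing about relationships among taxa.
Most parsimonious ingroup topology: ((Taxon 6,Taxon 4),(Taxon 7,Taxon 8)).
Taxon 4 and Taxon 6 form a cherry on this tree, so they are sister taxa.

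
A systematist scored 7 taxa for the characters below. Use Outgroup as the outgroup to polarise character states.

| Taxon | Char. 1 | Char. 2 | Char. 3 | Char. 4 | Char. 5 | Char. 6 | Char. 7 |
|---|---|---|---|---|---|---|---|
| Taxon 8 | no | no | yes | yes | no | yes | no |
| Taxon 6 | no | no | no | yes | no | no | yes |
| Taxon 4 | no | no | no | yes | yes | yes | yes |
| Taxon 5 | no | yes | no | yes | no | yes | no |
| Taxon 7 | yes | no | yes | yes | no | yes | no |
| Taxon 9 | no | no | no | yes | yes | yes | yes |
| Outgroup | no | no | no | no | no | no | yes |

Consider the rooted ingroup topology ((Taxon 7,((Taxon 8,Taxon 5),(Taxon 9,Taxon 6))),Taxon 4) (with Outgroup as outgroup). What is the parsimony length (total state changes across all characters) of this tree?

Map each character onto ((Taxon 7,((Taxon 8,Taxon 5),(Taxon 9,Taxon 6))),Taxon 4) (rooted by Outgroup) and count the minimum state changes it requires (Fitch parsimony):
Char. 1: 1; Char. 2: 1; Char. 3: 2; Char. 4: 1; Char. 5: 2; Char. 6: 2; Char. 7: 2.
Total tree length = 11.

11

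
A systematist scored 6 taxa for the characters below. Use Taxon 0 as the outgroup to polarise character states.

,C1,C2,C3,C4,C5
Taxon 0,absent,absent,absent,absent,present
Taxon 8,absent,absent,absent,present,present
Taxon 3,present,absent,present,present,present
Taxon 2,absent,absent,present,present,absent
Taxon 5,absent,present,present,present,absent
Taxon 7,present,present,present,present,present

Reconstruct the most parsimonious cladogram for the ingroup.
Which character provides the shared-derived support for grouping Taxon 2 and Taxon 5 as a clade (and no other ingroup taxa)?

Character polarity is set by the outgroup: the derived state is whichever differs from the outgroup's state, so for C5 the derived state is 'absent', and for the remaining characters it is 'present'.
Only Taxon 3 and Taxon 7 show the derived state 'present' for C1, supporting them as a clade.
C2 (state 'present') occurs in Taxon 5 and Taxon 7 but conflicts with the nesting implied by the other characters — most parsimoniously interpreted as homoplasy.
C3: derived state 'present' in Taxon 2, Taxon 3, Taxon 5, and Taxon 7 only — synapomorphy for {Taxon 2, Taxon 3, Taxon 5, Taxon 7}.
C4 (derived state 'present') is shared by all ingroup taxa — unites the whole ingroup.
Only Taxon 2 and Taxon 5 show the derived state 'absent' for C5, supporting them as a clade.
Most parsimonious ingroup topology: (Taxon 8,((Taxon 3,Taxon 7),(Taxon 2,Taxon 5))).
The clade {Taxon 2, Taxon 5} is supported by C5: its derived state 'absent' occurs in exactly those taxa and in no other taxon (including the outgroup).

C5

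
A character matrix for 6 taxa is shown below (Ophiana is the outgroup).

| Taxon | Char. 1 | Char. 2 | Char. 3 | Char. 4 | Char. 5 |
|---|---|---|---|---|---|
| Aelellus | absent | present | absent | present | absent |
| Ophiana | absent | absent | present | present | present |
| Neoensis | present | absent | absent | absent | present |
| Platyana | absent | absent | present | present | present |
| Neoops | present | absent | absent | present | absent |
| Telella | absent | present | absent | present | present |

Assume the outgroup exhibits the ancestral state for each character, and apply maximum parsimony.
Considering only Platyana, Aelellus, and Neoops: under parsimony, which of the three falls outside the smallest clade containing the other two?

Character polarity is set by the outgroup: the derived state is whichever differs from the outgroup's state, so for Char. 3, Char. 4, Char. 5 the derived state is 'absent', and for the remaining characters it is 'present'.
Only Neoensis and Neoops show the derived state 'present' for Char. 1, supporting them as a clade.
Char. 2 (derived state 'present') is shared by Aelellus and Telella — a synapomorphy uniting that clade.
Char. 3 (derived state 'absent') is shared by Aelellus, Neoensis, Neoops, and Telella — a synapomorphy uniting that clade.
Char. 4 (derived state 'absent') is unique to Neoensis (autapomorphy; uninformative for grouping).
Char. 5 groups Aelellus and Neoops, which is incompatible with the clades supported by the remaining characters; treating it as convergent (homoplasy) costs fewer steps than any alternative tree.
Most parsimonious ingroup topology: (((Neoops,Neoensis),(Telella,Aelellus)),Platyana).
Neoops and Aelellus share a more recent common ancestor with each other than either does with Platyana, so Platyana is the least closely related of the three.

Platyana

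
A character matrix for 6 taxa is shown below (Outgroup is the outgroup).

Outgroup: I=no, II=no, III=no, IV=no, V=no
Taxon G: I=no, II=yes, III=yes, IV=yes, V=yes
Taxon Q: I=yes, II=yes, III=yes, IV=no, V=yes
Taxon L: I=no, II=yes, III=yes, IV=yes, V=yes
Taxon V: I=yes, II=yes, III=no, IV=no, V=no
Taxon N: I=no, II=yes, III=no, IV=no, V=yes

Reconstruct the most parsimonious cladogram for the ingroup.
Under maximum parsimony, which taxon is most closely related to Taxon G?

Taxon L

The outgroup has state 'no' for every character, so 'yes' is the derived state throughout.
I groups Taxon Q and Taxon V, which is incompatible with the clades supported by the remaining characters; treating it as convergent (homoplasy) costs fewer steps than any alternative tree.
II (derived state 'yes') is shared by all ingroup taxa — unites the whole ingroup.
III: derived state 'yes' in Taxon G, Taxon L, and Taxon Q only — synapomorphy for {Taxon G, Taxon L, Taxon Q}.
IV (derived state 'yes') is shared by Taxon G and Taxon L — a synapomorphy uniting that clade.
V (derived state 'yes') is shared by Taxon G, Taxon L, Taxon N, and Taxon Q — a synapomorphy uniting that clade.
Most parsimonious ingroup topology: ((((Taxon G,Taxon L),Taxon Q),Taxon N),Taxon V).
Taxon G and Taxon L form a cherry on this tree, so they are sister taxa.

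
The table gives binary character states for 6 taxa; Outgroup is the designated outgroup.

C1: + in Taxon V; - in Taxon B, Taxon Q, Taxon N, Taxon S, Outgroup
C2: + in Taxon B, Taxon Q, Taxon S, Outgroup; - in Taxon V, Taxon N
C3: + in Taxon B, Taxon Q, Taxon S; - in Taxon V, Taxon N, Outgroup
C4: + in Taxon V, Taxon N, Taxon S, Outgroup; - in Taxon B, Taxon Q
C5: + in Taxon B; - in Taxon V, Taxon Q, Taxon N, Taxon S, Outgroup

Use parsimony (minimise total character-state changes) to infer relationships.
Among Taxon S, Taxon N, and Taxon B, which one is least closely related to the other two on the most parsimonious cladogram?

Character polarity is set by the outgroup: the derived state is whichever differs from the outgroup's state, so for C2, C4 the derived state is '-', and for the remaining characters it is '+'.
C1: derived state '+' in Taxon V only — an autapomorphy, so it tells us nothing about relationships among taxa.
C2 (derived state '-') is shared by Taxon N and Taxon V — a synapomorphy uniting that clade.
C3: derived state '+' in Taxon B, Taxon Q, and Taxon S only — synapomorphy for {Taxon B, Taxon Q, Taxon S}.
C4: derived state '-' in Taxon B and Taxon Q only — synapomorphy for {Taxon B, Taxon Q}.
C5 (derived state '+') is unique to Taxon B (autapomorphy; uninformative for grouping).
Most parsimonious ingroup topology: (((Taxon B,Taxon Q),Taxon S),(Taxon V,Taxon N)).
Taxon B and Taxon S share a more recent common ancestor with each other than either does with Taxon N, so Taxon N is the least closely related of the three.

Taxon N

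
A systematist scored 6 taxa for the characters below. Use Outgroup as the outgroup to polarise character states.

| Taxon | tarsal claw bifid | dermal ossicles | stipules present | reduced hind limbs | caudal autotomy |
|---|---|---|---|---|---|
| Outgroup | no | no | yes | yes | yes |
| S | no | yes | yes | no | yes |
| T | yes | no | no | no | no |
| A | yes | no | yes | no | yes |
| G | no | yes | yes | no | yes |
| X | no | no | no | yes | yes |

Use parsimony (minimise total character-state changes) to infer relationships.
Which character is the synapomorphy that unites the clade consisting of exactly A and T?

tarsal claw bifid

Character polarity is set by the outgroup: the derived state is whichever differs from the outgroup's state, so for stipules present, reduced hind limbs, caudal autotomy the derived state is 'no', and for the remaining characters it is 'yes'.
Only A and T show the derived state 'yes' for tarsal claw bifid, supporting them as a clade.
dermal ossicles: derived state 'yes' in G and S only — synapomorphy for {G, S}.
stipules present (state 'no') occurs in T and X but conflicts with the nesting implied by the other characters — most parsimoniously interpreted as homoplasy.
Only A, G, S, and T show the derived state 'no' for reduced hind limbs, supporting them as a clade.
caudal autotomy (derived state 'no') is unique to T (autapomorphy; uninformative for grouping).
Most parsimonious ingroup topology: (((S,G),(T,A)),X).
The clade {A, T} is supported by tarsal claw bifid: its derived state 'yes' occurs in exactly those taxa and in no other taxon (including the outgroup).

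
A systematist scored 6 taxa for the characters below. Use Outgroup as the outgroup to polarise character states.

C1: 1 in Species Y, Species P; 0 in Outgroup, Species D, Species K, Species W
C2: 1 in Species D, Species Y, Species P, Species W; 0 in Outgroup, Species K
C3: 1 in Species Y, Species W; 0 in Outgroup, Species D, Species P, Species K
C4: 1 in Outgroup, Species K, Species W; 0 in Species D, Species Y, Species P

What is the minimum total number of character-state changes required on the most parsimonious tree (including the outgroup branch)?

5

Character polarity is set by the outgroup: the derived state is whichever differs from the outgroup's state, so for C4 the derived state is '0', and for the remaining characters it is '1'.
C1: derived state '1' in Species P and Species Y only — synapomorphy for {Species P, Species Y}.
C2 (derived state '1') is shared by Species D, Species P, Species W, and Species Y — a synapomorphy uniting that clade.
C3 (state '1') occurs in Species W and Species Y but conflicts with the nesting implied by the other characters — most parsimoniously interpreted as homoplasy.
C4: derived state '0' in Species D, Species P, and Species Y only — synapomorphy for {Species D, Species P, Species Y}.
Most parsimonious ingroup topology: (((Species D,(Species Y,Species P)),Species W),Species K).
Changes per character on this tree: C1: 1; C2: 1; C3: 2; C4: 1.
Total = 5.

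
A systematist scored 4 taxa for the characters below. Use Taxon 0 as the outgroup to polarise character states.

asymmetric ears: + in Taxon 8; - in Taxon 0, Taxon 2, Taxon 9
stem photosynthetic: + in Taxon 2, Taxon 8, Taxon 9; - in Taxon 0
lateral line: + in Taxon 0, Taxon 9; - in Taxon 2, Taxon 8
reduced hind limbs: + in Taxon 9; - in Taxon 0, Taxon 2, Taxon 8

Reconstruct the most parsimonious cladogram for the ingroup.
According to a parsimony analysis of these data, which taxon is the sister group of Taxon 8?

Character polarity is set by the outgroup: the derived state is whichever differs from the outgroup's state, so for lateral line the derived state is '-', and for the remaining characters it is '+'.
asymmetric ears (derived state '+') is unique to Taxon 8 (autapomorphy; uninformative for grouping).
All ingroup taxa share the derived state '+' for stem photosynthetic; it defines the ingroup but does not resolve relationships within it.
lateral line: derived state '-' in Taxon 2 and Taxon 8 only — synapomorphy for {Taxon 2, Taxon 8}.
reduced hind limbs: derived state '+' in Taxon 9 only — an autapomorphy, so it tells us nothing about relationships among taxa.
Most parsimonious ingroup topology: ((Taxon 2,Taxon 8),Taxon 9).
Taxon 8 and Taxon 2 form a cherry on this tree, so they are sister taxa.

Taxon 2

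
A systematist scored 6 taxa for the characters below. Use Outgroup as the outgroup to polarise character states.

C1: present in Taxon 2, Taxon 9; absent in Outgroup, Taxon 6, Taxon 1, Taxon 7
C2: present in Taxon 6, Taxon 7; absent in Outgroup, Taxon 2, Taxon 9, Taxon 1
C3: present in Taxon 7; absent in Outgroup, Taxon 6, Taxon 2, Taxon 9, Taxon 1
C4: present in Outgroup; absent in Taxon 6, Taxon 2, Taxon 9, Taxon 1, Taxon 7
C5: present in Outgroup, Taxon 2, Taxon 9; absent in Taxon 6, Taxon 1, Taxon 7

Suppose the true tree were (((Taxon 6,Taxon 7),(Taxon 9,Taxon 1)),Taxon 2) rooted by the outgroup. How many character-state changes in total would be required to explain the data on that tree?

Map each character onto (((Taxon 6,Taxon 7),(Taxon 9,Taxon 1)),Taxon 2) (rooted by Outgroup) and count the minimum state changes it requires (Fitch parsimony):
C1: 2; C2: 1; C3: 1; C4: 1; C5: 2.
Total tree length = 7.

7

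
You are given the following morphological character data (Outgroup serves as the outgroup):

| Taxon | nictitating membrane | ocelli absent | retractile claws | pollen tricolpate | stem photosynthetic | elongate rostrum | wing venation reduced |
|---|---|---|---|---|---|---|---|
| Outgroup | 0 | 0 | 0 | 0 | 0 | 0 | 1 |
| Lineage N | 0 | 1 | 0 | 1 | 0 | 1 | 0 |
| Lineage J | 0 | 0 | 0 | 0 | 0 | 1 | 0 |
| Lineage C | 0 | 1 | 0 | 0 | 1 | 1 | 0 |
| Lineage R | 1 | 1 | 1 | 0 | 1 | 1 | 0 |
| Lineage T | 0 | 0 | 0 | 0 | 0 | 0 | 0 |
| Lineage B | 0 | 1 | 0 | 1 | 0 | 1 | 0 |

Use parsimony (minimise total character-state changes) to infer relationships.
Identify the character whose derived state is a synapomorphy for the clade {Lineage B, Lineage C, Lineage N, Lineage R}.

Character polarity is set by the outgroup: the derived state is whichever differs from the outgroup's state, so for wing venation reduced the derived state is '0', and for the remaining characters it is '1'.
nictitating membrane (derived state '1') is unique to Lineage R (autapomorphy; uninformative for grouping).
Only Lineage B, Lineage C, Lineage N, and Lineage R show the derived state '1' for ocelli absent, supporting them as a clade.
retractile claws: derived state '1' in Lineage R only — an autapomorphy, so it tells us nothing about relationships among taxa.
Only Lineage B and Lineage N show the derived state '1' for pollen tricolpate, supporting them as a clade.
stem photosynthetic: derived state '1' in Lineage C and Lineage R only — synapomorphy for {Lineage C, Lineage R}.
elongate rostrum (derived state '1') is shared by Lineage B, Lineage C, Lineage J, Lineage N, and Lineage R — a synapomorphy uniting that clade.
wing venation reduced (derived state '0') is shared by all ingroup taxa — unites the whole ingroup.
Most parsimonious ingroup topology: ((((Lineage N,Lineage B),(Lineage C,Lineage R)),Lineage J),Lineage T).
The clade {Lineage B, Lineage C, Lineage N, Lineage R} is supported by ocelli absent: its derived state '1' occurs in exactly those taxa and in no other taxon (including the outgroup).

ocelli absent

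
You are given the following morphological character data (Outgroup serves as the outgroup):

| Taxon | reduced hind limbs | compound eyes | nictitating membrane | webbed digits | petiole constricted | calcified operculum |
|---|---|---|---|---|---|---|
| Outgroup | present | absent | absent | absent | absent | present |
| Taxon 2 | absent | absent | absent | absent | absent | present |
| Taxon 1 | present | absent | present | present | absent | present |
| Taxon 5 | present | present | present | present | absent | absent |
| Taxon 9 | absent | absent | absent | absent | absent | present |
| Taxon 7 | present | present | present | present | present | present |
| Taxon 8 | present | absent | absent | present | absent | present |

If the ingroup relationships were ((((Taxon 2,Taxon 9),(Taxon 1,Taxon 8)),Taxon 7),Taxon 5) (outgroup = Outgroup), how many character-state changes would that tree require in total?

10

Map each character onto ((((Taxon 2,Taxon 9),(Taxon 1,Taxon 8)),Taxon 7),Taxon 5) (rooted by Outgroup) and count the minimum state changes it requires (Fitch parsimony):
reduced hind limbs: 1; compound eyes: 2; nictitating membrane: 3; webbed digits: 2; petiole constricted: 1; calcified operculum: 1.
Total tree length = 10.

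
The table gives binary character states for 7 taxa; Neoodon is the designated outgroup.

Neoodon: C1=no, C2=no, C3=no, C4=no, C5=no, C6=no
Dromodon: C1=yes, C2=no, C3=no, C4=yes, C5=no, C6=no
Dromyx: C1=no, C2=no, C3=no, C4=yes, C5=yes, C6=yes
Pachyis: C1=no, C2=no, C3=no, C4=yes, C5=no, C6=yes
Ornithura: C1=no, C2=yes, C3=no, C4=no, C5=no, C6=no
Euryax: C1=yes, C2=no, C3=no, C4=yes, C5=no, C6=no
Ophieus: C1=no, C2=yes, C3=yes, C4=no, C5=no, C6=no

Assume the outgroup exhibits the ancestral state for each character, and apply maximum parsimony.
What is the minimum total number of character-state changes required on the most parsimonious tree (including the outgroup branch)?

The outgroup has state 'no' for every character, so 'yes' is the derived state throughout.
Only Dromodon and Euryax show the derived state 'yes' for C1, supporting them as a clade.
C2 (derived state 'yes') is shared by Ophieus and Ornithura — a synapomorphy uniting that clade.
C3 (derived state 'yes') is unique to Ophieus (autapomorphy; uninformative for grouping).
C4 (derived state 'yes') is shared by Dromodon, Dromyx, Euryax, and Pachyis — a synapomorphy uniting that clade.
C5 (derived state 'yes') is unique to Dromyx (autapomorphy; uninformative for grouping).
Only Dromyx and Pachyis show the derived state 'yes' for C6, supporting them as a clade.
Most parsimonious ingroup topology: (((Dromodon,Euryax),(Dromyx,Pachyis)),(Ornithura,Ophieus)).
Changes per character on this tree: C1: 1; C2: 1; C3: 1; C4: 1; C5: 1; C6: 1.
Total = 6.

6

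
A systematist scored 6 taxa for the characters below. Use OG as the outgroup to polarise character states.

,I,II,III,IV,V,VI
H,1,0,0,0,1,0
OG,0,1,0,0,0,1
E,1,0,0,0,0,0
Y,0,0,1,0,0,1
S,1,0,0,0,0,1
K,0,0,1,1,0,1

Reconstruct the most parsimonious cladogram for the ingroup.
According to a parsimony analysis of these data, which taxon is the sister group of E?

Character polarity is set by the outgroup: the derived state is whichever differs from the outgroup's state, so for II, VI the derived state is '0', and for the remaining characters it is '1'.
I (derived state '1') is shared by E, H, and S — a synapomorphy uniting that clade.
All ingroup taxa share the derived state '0' for II; it defines the ingroup but does not resolve relationships within it.
Only K and Y show the derived state '1' for III, supporting them as a clade.
IV: derived state '1' in K only — an autapomorphy, so it tells us nothing about relationships among taxa.
V (derived state '1') is unique to H (autapomorphy; uninformative for grouping).
VI (derived state '0') is shared by E and H — a synapomorphy uniting that clade.
Most parsimonious ingroup topology: ((K,Y),((E,H),S)).
E and H form a cherry on this tree, so they are sister taxa.

H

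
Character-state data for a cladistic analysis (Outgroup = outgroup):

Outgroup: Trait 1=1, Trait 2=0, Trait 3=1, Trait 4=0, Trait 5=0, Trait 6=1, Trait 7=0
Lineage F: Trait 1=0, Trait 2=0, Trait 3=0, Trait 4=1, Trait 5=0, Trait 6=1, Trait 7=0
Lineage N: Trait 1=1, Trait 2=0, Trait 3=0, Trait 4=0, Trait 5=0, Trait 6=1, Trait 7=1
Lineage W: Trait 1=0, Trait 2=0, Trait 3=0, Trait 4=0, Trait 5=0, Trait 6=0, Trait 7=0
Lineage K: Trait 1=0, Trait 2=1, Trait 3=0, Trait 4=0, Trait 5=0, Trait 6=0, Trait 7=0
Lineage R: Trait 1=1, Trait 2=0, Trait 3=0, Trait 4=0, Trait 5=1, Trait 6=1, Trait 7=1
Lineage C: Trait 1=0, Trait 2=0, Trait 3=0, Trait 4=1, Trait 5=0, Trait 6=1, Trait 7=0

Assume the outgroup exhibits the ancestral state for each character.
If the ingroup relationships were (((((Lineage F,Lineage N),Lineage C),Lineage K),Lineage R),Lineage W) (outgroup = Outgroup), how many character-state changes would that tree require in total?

Map each character onto (((((Lineage F,Lineage N),Lineage C),Lineage K),Lineage R),Lineage W) (rooted by Outgroup) and count the minimum state changes it requires (Fitch parsimony):
Trait 1: 3; Trait 2: 1; Trait 3: 1; Trait 4: 2; Trait 5: 1; Trait 6: 2; Trait 7: 2.
Total tree length = 12.

12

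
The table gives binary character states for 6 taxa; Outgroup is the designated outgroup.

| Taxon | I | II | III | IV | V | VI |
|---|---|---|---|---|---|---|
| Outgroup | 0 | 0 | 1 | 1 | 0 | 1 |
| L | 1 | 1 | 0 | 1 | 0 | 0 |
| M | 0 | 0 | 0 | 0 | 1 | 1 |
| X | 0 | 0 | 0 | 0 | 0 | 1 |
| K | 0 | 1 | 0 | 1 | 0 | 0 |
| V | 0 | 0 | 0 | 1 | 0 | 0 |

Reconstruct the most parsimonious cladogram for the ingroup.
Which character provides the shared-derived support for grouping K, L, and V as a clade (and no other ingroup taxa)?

VI

Character polarity is set by the outgroup: the derived state is whichever differs from the outgroup's state, so for III, IV, VI the derived state is '0', and for the remaining characters it is '1'.
I (derived state '1') is unique to L (autapomorphy; uninformative for grouping).
II (derived state '1') is shared by K and L — a synapomorphy uniting that clade.
All ingroup taxa share the derived state '0' for III; it defines the ingroup but does not resolve relationships within it.
IV: derived state '0' in M and X only — synapomorphy for {M, X}.
V (derived state '1') is unique to M (autapomorphy; uninformative for grouping).
VI: derived state '0' in K, L, and V only — synapomorphy for {K, L, V}.
Most parsimonious ingroup topology: (((L,K),V),(M,X)).
The clade {K, L, V} is supported by VI: its derived state '0' occurs in exactly those taxa and in no other taxon (including the outgroup).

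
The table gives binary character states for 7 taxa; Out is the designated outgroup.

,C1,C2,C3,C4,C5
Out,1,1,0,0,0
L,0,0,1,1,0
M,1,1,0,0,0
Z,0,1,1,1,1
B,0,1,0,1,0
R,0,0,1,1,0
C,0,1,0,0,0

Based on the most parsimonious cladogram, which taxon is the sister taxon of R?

L

Character polarity is set by the outgroup: the derived state is whichever differs from the outgroup's state, so for C1, C2 the derived state is '0', and for the remaining characters it is '1'.
C1: derived state '0' in B, C, L, R, and Z only — synapomorphy for {B, C, L, R, Z}.
Only L and R show the derived state '0' for C2, supporting them as a clade.
C3: derived state '1' in L, R, and Z only — synapomorphy for {L, R, Z}.
Only B, L, R, and Z show the derived state '1' for C4, supporting them as a clade.
C5 (derived state '1') is unique to Z (autapomorphy; uninformative for grouping).
Most parsimonious ingroup topology: (((((L,R),Z),B),C),M).
R and L form a cherry on this tree, so they are sister taxa.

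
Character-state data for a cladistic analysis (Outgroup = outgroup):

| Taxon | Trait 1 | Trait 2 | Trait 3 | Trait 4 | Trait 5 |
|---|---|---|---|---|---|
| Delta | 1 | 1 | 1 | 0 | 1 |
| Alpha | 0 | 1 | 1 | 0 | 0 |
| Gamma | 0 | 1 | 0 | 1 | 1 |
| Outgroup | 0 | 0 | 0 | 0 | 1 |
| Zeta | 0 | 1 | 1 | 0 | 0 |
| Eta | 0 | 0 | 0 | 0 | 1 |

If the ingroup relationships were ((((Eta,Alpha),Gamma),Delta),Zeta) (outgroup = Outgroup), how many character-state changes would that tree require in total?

9

Map each character onto ((((Eta,Alpha),Gamma),Delta),Zeta) (rooted by Outgroup) and count the minimum state changes it requires (Fitch parsimony):
Trait 1: 1; Trait 2: 2; Trait 3: 3; Trait 4: 1; Trait 5: 2.
Total tree length = 9.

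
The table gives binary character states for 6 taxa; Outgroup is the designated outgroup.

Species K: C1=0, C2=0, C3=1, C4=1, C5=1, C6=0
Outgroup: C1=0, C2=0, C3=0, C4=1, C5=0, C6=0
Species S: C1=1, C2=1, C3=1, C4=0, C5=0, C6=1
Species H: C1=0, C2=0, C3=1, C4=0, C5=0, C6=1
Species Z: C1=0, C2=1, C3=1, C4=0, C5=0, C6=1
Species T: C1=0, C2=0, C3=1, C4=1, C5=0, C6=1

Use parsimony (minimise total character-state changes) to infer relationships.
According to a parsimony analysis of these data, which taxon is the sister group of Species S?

Character polarity is set by the outgroup: the derived state is whichever differs from the outgroup's state, so for C4 the derived state is '0', and for the remaining characters it is '1'.
C1: derived state '1' in Species S only — an autapomorphy, so it tells us nothing about relationships among taxa.
Only Species S and Species Z show the derived state '1' for C2, supporting them as a clade.
C3 (derived state '1') is shared by all ingroup taxa — unites the whole ingroup.
C4: derived state '0' in Species H, Species S, and Species Z only — synapomorphy for {Species H, Species S, Species Z}.
C5 (derived state '1') is unique to Species K (autapomorphy; uninformative for grouping).
C6 (derived state '1') is shared by Species H, Species S, Species T, and Species Z — a synapomorphy uniting that clade.
Most parsimonious ingroup topology: ((Species T,((Species S,Species Z),Species H)),Species K).
Species S and Species Z form a cherry on this tree, so they are sister taxa.

Species Z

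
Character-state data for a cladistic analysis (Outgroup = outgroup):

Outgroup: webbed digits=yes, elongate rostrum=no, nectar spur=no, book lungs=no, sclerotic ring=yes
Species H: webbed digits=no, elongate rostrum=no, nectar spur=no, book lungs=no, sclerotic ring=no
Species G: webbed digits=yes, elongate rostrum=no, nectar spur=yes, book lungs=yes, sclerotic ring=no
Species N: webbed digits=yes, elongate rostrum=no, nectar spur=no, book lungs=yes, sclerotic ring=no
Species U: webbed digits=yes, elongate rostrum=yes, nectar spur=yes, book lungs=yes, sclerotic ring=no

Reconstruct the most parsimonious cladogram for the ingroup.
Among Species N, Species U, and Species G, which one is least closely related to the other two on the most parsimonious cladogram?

Character polarity is set by the outgroup: the derived state is whichever differs from the outgroup's state, so for webbed digits, sclerotic ring the derived state is 'no', and for the remaining characters it is 'yes'.
webbed digits: derived state 'no' in Species H only — an autapomorphy, so it tells us nothing about relationships among taxa.
elongate rostrum (derived state 'yes') is unique to Species U (autapomorphy; uninformative for grouping).
nectar spur: derived state 'yes' in Species G and Species U only — synapomorphy for {Species G, Species U}.
book lungs (derived state 'yes') is shared by Species G, Species N, and Species U — a synapomorphy uniting that clade.
sclerotic ring (derived state 'no') is shared by all ingroup taxa — unites the whole ingroup.
Most parsimonious ingroup topology: (Species H,((Species G,Species U),Species N)).
Species G and Species U share a more recent common ancestor with each other than either does with Species N, so Species N is the least closely related of the three.

Species N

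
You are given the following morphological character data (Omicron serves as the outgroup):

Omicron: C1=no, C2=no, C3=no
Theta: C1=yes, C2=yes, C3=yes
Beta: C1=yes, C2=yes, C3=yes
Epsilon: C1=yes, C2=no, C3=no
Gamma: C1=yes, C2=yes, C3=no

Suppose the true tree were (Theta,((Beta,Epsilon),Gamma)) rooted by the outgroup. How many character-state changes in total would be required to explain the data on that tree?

5

Map each character onto (Theta,((Beta,Epsilon),Gamma)) (rooted by Omicron) and count the minimum state changes it requires (Fitch parsimony):
C1: 1; C2: 2; C3: 2.
Total tree length = 5.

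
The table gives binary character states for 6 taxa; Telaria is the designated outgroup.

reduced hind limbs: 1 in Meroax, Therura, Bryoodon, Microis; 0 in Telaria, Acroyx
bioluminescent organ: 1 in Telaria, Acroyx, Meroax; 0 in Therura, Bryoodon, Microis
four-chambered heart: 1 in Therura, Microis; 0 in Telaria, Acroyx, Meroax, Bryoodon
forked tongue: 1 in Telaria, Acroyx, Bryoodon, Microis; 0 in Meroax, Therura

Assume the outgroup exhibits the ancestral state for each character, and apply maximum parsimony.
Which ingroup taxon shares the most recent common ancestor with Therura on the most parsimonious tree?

Character polarity is set by the outgroup: the derived state is whichever differs from the outgroup's state, so for bioluminescent organ, forked tongue the derived state is '0', and for the remaining characters it is '1'.
Only Bryoodon, Meroax, Microis, and Therura show the derived state '1' for reduced hind limbs, supporting them as a clade.
bioluminescent organ (derived state '0') is shared by Bryoodon, Microis, and Therura — a synapomorphy uniting that clade.
four-chambered heart: derived state '1' in Microis and Therura only — synapomorphy for {Microis, Therura}.
forked tongue groups Meroax and Therura, which is incompatible with the clades supported by the remaining characters; treating it as convergent (homoplasy) costs fewer steps than any alternative tree.
Most parsimonious ingroup topology: (Acroyx,(Meroax,((Therura,Microis),Bryoodon))).
Therura and Microis form a cherry on this tree, so they are sister taxa.

Microis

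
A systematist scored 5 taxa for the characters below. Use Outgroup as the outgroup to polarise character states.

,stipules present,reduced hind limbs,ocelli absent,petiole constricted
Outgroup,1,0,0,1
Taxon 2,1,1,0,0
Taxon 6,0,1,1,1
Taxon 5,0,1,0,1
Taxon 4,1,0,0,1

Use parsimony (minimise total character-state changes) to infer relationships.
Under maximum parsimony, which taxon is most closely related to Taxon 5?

Taxon 6

Character polarity is set by the outgroup: the derived state is whichever differs from the outgroup's state, so for stipules present, petiole constricted the derived state is '0', and for the remaining characters it is '1'.
stipules present: derived state '0' in Taxon 5 and Taxon 6 only — synapomorphy for {Taxon 5, Taxon 6}.
Only Taxon 2, Taxon 5, and Taxon 6 show the derived state '1' for reduced hind limbs, supporting them as a clade.
ocelli absent (derived state '1') is unique to Taxon 6 (autapomorphy; uninformative for grouping).
petiole constricted (derived state '0') is unique to Taxon 2 (autapomorphy; uninformative for grouping).
Most parsimonious ingroup topology: ((Taxon 2,(Taxon 6,Taxon 5)),Taxon 4).
Taxon 5 and Taxon 6 form a cherry on this tree, so they are sister taxa.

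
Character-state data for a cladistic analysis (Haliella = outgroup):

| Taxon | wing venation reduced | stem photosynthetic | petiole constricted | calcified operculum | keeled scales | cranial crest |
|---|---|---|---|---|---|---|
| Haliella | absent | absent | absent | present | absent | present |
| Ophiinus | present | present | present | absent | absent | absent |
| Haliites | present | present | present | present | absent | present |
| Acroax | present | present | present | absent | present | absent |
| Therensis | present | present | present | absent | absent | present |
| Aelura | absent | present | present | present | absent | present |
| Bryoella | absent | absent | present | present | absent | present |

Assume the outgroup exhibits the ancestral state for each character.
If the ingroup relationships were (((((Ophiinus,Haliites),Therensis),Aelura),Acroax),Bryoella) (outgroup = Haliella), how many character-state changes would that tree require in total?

10

Map each character onto (((((Ophiinus,Haliites),Therensis),Aelura),Acroax),Bryoella) (rooted by Haliella) and count the minimum state changes it requires (Fitch parsimony):
wing venation reduced: 2; stem photosynthetic: 1; petiole constricted: 1; calcified operculum: 3; keeled scales: 1; cranial crest: 2.
Total tree length = 10.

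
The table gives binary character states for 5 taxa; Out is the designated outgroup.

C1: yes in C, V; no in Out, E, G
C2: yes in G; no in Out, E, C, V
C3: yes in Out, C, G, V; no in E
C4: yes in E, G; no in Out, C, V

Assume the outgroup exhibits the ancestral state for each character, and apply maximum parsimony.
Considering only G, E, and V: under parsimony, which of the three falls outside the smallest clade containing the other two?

V

Character polarity is set by the outgroup: the derived state is whichever differs from the outgroup's state, so for C3 the derived state is 'no', and for the remaining characters it is 'yes'.
C1 (derived state 'yes') is shared by C and V — a synapomorphy uniting that clade.
C2 (derived state 'yes') is unique to G (autapomorphy; uninformative for grouping).
C3 (derived state 'no') is unique to E (autapomorphy; uninformative for grouping).
Only E and G show the derived state 'yes' for C4, supporting them as a clade.
Most parsimonious ingroup topology: ((E,G),(C,V)).
G and E share a more recent common ancestor with each other than either does with V, so V is the least closely related of the three.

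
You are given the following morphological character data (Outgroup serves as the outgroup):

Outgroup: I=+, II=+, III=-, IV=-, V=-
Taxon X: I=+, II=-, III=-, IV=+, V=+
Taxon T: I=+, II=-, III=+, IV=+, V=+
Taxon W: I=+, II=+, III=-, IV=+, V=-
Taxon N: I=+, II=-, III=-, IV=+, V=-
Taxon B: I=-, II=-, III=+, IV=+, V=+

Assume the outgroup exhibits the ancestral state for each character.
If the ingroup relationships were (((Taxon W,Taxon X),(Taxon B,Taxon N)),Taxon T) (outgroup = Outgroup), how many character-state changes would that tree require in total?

Map each character onto (((Taxon W,Taxon X),(Taxon B,Taxon N)),Taxon T) (rooted by Outgroup) and count the minimum state changes it requires (Fitch parsimony):
I: 1; II: 2; III: 2; IV: 1; V: 3.
Total tree length = 9.

9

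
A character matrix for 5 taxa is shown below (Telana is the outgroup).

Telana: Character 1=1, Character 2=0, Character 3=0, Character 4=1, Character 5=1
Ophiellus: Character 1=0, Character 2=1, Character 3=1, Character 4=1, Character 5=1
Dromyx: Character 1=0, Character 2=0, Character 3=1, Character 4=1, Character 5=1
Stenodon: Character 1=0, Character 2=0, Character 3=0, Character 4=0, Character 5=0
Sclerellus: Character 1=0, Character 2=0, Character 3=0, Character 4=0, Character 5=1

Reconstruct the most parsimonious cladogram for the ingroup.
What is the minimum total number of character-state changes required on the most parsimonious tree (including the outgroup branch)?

5

Character polarity is set by the outgroup: the derived state is whichever differs from the outgroup's state, so for Character 1, Character 4, Character 5 the derived state is '0', and for the remaining characters it is '1'.
Character 1 (derived state '0') is shared by all ingroup taxa — unites the whole ingroup.
Character 2 (derived state '1') is unique to Ophiellus (autapomorphy; uninformative for grouping).
Character 3: derived state '1' in Dromyx and Ophiellus only — synapomorphy for {Dromyx, Ophiellus}.
Character 4 (derived state '0') is shared by Sclerellus and Stenodon — a synapomorphy uniting that clade.
Character 5 (derived state '0') is unique to Stenodon (autapomorphy; uninformative for grouping).
Most parsimonious ingroup topology: ((Sclerellus,Stenodon),(Dromyx,Ophiellus)).
Changes per character on this tree: Character 1: 1; Character 2: 1; Character 3: 1; Character 4: 1; Character 5: 1.
Total = 5.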